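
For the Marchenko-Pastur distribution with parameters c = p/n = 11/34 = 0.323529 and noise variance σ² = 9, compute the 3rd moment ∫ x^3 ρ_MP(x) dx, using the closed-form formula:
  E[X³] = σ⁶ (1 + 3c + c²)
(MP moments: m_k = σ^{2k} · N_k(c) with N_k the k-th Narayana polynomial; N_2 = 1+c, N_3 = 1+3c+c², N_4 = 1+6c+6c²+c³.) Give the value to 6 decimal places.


E[X³] = σ⁶ (1 + 3c + c²) (third MP moment). With σ² = 9 (so σ⁶ = 729) and c = 11/34 = 0.323529: E[X³] = 729 · (1 + 3·0.323529 + (0.323529)²) = 729 · 2.075260.

So E[X^3] = 1512.864187.


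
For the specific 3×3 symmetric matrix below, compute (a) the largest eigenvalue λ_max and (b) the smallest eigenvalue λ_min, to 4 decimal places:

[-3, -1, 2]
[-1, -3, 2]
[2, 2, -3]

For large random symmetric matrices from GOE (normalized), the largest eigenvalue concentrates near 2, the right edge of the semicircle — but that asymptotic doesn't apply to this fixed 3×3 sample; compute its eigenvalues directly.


Since M is real symmetric, all three eigenvalues are real; they are the roots of det(λI − M) = λ³ − (tr M) λ² + s λ − det M, where s is the sum of the principal 2×2 minors.
tr M = -3 + (-3) + (-3) = -9.
s = ((-3)·(-3) − (-1)²) + ((-3)·(-3) − 2²) + ((-3)·(-3) − 2²) = 8 + 5 + 5 = 18.
det M (expand along row 1) = (-3)·5 − (-1)·(-1) + 2·4 = -8.
Characteristic polynomial: λ³ + 9λ² + 18λ + 8 = 0.
Substitute λ = y + (tr M)/3 = y − 3.000000 to remove the quadratic term: y³ + p·y + q = 0 with p = s − (tr M)²/3 = -9.000000 and q = −2(tr M)³/27 + (tr M)·s/3 − det M = 8.000000.
Three real roots ⇒ use the trigonometric (Viète) form: r = 2√(−p/3) = 3.464102, φ = arccos(3q/(p·r)) = arccos(-0.769800) = 2.449325 rad.
y_k = r·cos(φ/3 − 2πk/3) for k = 0, 1, 2 gives y = 2.372281, 1.000000, -3.372281.
λ_k = y_k − 3.000000 gives λ = -0.6277, -2.0000, -6.3723 (check: the sum is -9.0000 = tr M).

Hence λ_max = -0.6277 and λ_min = -6.3723.


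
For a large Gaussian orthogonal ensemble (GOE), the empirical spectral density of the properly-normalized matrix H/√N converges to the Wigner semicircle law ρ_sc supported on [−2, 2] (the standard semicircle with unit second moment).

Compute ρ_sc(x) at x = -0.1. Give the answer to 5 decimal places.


ρ_sc(x) = (1/(2π)) √(4 − x²). With x = -0.1:
  4 − x² = 4 − (-0.1)² = 4 − 0.010000 = 3.990000.
  √(4 − x²) = 1.997498.
  1/(2π) = 0.159155.
  ρ_sc(-0.1) = 0.159155 · 1.997498 = 0.317912.

Rounded to 5 decimal places: ρ_sc(-0.1) ≈ 0.31791.


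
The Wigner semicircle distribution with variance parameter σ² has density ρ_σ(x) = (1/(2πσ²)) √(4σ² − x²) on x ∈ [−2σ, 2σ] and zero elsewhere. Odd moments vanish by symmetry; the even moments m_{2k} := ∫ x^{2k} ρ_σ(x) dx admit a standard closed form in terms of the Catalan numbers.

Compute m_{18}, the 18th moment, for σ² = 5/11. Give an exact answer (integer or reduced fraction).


By the scaled semicircle moment identity, m_{2k} = σ^{2k} · C_k with k = 9.
C_9 = (1/(k+1)) · C(2k, k) = (1/10) · C(18, 9) = (1/10) · 48620 = 4862.
σ^{2k} = (σ²)^k = (5/11)^9 = 1953125/2357947691.

Therefore m_{18} = σ^{18} · C_9 = (1953125/2357947691) · 4862 = 863281250/214358881.


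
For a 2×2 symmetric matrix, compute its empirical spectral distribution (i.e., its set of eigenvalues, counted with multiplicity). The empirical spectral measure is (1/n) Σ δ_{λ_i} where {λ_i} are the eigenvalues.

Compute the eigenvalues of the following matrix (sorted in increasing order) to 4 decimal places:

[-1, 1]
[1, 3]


Since M is real symmetric, both eigenvalues are real; they are the roots of det(λI − M) = λ² − (tr M) λ + det M.
tr M = -1 + 3 = 2.
det M = (-1)·3 − 1² = -3 − 1 = -4.
Characteristic polynomial: λ² − 2λ − 4 = 0.
Discriminant Δ = (tr M)² − 4·det M = 4 − (-16) = 20; √Δ = 4.472136.
λ = (tr M ± √Δ)/2 = (2 ± 4.472136)/2, giving (tr M − √Δ)/2 = -1.2361 and (tr M + √Δ)/2 = 3.2361.

Eigenvalues sorted in increasing order: [-1.2361, 3.2361].


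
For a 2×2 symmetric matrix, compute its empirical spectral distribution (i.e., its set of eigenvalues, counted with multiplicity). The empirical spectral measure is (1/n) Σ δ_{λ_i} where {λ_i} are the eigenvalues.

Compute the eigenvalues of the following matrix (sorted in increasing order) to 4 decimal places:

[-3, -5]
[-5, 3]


Since M is real symmetric, both eigenvalues are real; they are the roots of det(λI − M) = λ² − (tr M) λ + det M.
tr M = -3 + 3 = 0.
det M = (-3)·3 − (-5)² = -9 − 25 = -34.
Characteristic polynomial: λ² − 34 = 0.
Discriminant Δ = (tr M)² − 4·det M = 0 − (-136) = 136; √Δ = 11.661904.
λ = (tr M ± √Δ)/2 = (0 ± 11.661904)/2, giving (tr M − √Δ)/2 = -5.8310 and (tr M + √Δ)/2 = 5.8310.

Eigenvalues sorted in increasing order: [-5.8310, 5.8310].


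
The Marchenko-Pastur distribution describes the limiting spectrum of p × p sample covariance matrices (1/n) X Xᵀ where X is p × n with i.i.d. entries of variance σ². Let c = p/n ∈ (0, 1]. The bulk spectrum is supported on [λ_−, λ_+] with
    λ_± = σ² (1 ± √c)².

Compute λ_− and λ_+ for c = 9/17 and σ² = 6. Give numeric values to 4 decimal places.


c = 9/17 = 0.529412; √c = 0.727607.
λ_− = σ² (1 − √c)² = 6 · (1 − 0.727607)² = 6 · (0.272393)² = 0.445188.
λ_+ = σ² (1 + √c)² = 6 · (1 + 0.727607)² = 6 · (1.727607)² = 17.907753.

Rounded to 4 decimal places: λ_− ≈ 0.4452, λ_+ ≈ 17.9078.


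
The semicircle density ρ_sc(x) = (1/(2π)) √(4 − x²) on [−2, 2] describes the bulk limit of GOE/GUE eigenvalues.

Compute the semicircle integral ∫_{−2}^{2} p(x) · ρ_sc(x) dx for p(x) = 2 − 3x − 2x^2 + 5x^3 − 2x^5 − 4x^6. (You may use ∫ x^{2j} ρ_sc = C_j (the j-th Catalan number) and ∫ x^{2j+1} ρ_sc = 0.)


Write p(x) = Σ a_i x^i, split into monomials and integrate each against ρ_sc separately.
Using ∫ x^{2j} ρ_sc = C_j = (1/(j+1)) C(2j, j) (Catalan numbers) and ∫ x^{2j+1} ρ_sc = 0 (odd monomials vanish by symmetry):
  i = 0 (even): a_0 · C_{0} = 2 · 1 = 2
  i = 1 (odd): ∫ x^1 ρ_sc = 0 (vanishes)
  i = 2 (even): a_2 · C_{1} = -2 · 1 = -2
  i = 3 (odd): ∫ x^3 ρ_sc = 0 (vanishes)
  i = 5 (odd): ∫ x^5 ρ_sc = 0 (vanishes)
  i = 6 (even): a_6 · C_{3} = -4 · 5 = -20

Summing the contributions: ∫_{−2}^{2} p(x) ρ_sc(x) dx = 2 + (-2) + (-20) = -20.


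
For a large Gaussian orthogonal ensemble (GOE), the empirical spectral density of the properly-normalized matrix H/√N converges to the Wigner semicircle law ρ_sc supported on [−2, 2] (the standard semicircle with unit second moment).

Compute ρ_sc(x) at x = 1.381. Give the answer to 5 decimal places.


ρ_sc(x) = (1/(2π)) √(4 − x²). With x = 1.381:
  4 − x² = 4 − (1.381)² = 4 − 1.907161 = 2.092839.
  √(4 − x²) = 1.446665.
  1/(2π) = 0.159155.
  ρ_sc(1.381) = 0.159155 · 1.446665 = 0.230244.

Rounded to 5 decimal places: ρ_sc(1.381) ≈ 0.23024.


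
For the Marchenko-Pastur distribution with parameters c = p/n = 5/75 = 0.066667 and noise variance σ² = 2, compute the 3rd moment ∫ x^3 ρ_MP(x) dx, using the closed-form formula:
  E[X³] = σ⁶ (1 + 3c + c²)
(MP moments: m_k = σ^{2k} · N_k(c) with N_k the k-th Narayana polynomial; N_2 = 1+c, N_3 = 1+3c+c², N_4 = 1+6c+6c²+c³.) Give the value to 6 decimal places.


E[X³] = σ⁶ (1 + 3c + c²) (third MP moment). With σ² = 2 (so σ⁶ = 8) and c = 5/75 = 0.066667: E[X³] = 8 · (1 + 3·0.066667 + (0.066667)²) = 8 · 1.204444.

So E[X^3] = 9.635556.


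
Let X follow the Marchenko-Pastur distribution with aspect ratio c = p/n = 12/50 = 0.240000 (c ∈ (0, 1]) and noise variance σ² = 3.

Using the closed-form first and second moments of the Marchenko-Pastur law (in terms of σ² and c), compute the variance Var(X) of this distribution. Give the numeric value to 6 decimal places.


Recall the MP moments m_1 = E[X] = σ² and m_2 = E[X²] = σ⁴ (1 + c).
m_1 = E[X] = σ² = 3, so m_1² = 9.
m_2 = E[X²] = σ⁴ (1 + c) = 9 · (1 + 0.240000) = 9 · 1.240000 = 11.160000.
(Note m_2 − m_1² simplifies to c · σ⁴ = 0.240000 · 9.)

Var(X) = m_2 − m_1² = 11.160000 − 9 = 2.160000.


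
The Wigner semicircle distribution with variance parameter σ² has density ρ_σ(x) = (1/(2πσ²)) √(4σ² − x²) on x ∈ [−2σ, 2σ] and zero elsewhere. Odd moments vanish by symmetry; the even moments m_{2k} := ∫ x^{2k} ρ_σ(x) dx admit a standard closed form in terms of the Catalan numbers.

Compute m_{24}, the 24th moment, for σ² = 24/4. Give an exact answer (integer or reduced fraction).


By the scaled semicircle moment identity, m_{2k} = σ^{2k} · C_k with k = 12.
C_12 = (1/(k+1)) · C(2k, k) = (1/13) · C(24, 12) = (1/13) · 2704156 = 208012.
σ^{2k} = (σ²)^k = (24/4)^12 = 2176782336.

Therefore m_{24} = σ^{24} · C_12 = 2176782336 · 208012 = 452796847276032.


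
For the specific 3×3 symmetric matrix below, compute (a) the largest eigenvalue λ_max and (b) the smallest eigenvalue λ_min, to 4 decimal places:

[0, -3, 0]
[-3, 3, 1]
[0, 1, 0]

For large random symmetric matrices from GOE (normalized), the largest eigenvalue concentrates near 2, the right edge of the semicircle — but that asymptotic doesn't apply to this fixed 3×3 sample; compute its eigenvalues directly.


Since M is real symmetric, all three eigenvalues are real; they are the roots of det(λI − M) = λ³ − (tr M) λ² + s λ − det M, where s is the sum of the principal 2×2 minors.
tr M = 0 + 3 + 0 = 3.
s = (0·3 − (-3)²) + (0·0 − 0²) + (3·0 − 1²) = -9 + 0 + (-1) = -10.
det M (expand along row 1) = 0·(-1) − (-3)·0 + 0·(-3) = 0.
Characteristic polynomial: λ³ − 3λ² − 10λ = 0.
Substitute λ = y + (tr M)/3 = y + 1.000000 to remove the quadratic term: y³ + p·y + q = 0 with p = s − (tr M)²/3 = -13.000000 and q = −2(tr M)³/27 + (tr M)·s/3 − det M = -12.000000.
Three real roots ⇒ use the trigonometric (Viète) form: r = 2√(−p/3) = 4.163332, φ = arccos(3q/(p·r)) = arccos(0.665148) = 0.843105 rad.
y_k = r·cos(φ/3 − 2πk/3) for k = 0, 1, 2 gives y = 4.000000, -1.000000, -3.000000.
λ_k = y_k + 1.000000 gives λ = 5.0000, 0.0000, -2.0000 (check: the sum is 3.0000 = tr M).

Hence λ_max = 5.0000 and λ_min = -2.0000.


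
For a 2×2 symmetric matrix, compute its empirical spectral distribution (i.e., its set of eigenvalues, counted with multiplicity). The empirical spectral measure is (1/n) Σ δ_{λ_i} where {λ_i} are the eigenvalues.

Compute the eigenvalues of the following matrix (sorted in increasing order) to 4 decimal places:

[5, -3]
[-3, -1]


Since M is real symmetric, both eigenvalues are real; they are the roots of det(λI − M) = λ² − (tr M) λ + det M.
tr M = 5 + (-1) = 4.
det M = 5·(-1) − (-3)² = -5 − 9 = -14.
Characteristic polynomial: λ² − 4λ − 14 = 0.
Discriminant Δ = (tr M)² − 4·det M = 16 − (-56) = 72; √Δ = 8.485281.
λ = (tr M ± √Δ)/2 = (4 ± 8.485281)/2, giving (tr M − √Δ)/2 = -2.2426 and (tr M + √Δ)/2 = 6.2426.

Eigenvalues sorted in increasing order: [-2.2426, 6.2426].


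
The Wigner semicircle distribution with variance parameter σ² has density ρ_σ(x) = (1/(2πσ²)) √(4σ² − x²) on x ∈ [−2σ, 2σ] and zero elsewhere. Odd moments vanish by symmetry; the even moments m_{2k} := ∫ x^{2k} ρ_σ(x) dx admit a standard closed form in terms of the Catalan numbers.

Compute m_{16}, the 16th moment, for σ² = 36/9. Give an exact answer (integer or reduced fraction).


By the scaled semicircle moment identity, m_{2k} = σ^{2k} · C_k with k = 8.
C_8 = (1/(k+1)) · C(2k, k) = (1/9) · C(16, 8) = (1/9) · 12870 = 1430.
σ^{2k} = (σ²)^k = (36/9)^8 = 65536.

Therefore m_{16} = σ^{16} · C_8 = 65536 · 1430 = 93716480.


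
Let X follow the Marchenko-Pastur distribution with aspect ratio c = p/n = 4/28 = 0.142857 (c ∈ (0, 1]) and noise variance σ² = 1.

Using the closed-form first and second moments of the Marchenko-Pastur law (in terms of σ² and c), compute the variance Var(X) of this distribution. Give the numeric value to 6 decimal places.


Recall the MP moments m_1 = E[X] = σ² and m_2 = E[X²] = σ⁴ (1 + c).
m_1 = E[X] = σ² = 1, so m_1² = 1.
m_2 = E[X²] = σ⁴ (1 + c) = 1 · (1 + 0.142857) = 1 · 1.142857 = 1.142857.
(Note m_2 − m_1² simplifies to c · σ⁴ = 0.142857 · 1.)

Var(X) = m_2 − m_1² = 1.142857 − 1 = 0.142857.


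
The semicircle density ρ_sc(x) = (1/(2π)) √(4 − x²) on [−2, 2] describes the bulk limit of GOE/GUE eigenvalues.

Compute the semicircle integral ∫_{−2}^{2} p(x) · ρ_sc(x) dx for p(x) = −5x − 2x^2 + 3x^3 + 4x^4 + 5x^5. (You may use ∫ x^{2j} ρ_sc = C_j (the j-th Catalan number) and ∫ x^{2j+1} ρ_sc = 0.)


Write p(x) = Σ a_i x^i, split into monomials and integrate each against ρ_sc separately.
Using ∫ x^{2j} ρ_sc = C_j = (1/(j+1)) C(2j, j) (Catalan numbers) and ∫ x^{2j+1} ρ_sc = 0 (odd monomials vanish by symmetry):
  i = 1 (odd): ∫ x^1 ρ_sc = 0 (vanishes)
  i = 2 (even): a_2 · C_{1} = -2 · 1 = -2
  i = 3 (odd): ∫ x^3 ρ_sc = 0 (vanishes)
  i = 4 (even): a_4 · C_{2} = 4 · 2 = 8
  i = 5 (odd): ∫ x^5 ρ_sc = 0 (vanishes)

Summing the contributions: ∫_{−2}^{2} p(x) ρ_sc(x) dx = (-2) + 8 = 6.


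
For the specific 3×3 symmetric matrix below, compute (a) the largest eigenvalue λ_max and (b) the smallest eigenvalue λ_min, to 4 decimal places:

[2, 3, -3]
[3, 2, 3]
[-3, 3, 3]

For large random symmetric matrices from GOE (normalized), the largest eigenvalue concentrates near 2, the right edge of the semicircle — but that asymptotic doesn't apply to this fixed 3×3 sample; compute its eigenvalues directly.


Since M is real symmetric, all three eigenvalues are real; they are the roots of det(λI − M) = λ³ − (tr M) λ² + s λ − det M, where s is the sum of the principal 2×2 minors.
tr M = 2 + 2 + 3 = 7.
s = (2·2 − 3²) + (2·3 − (-3)²) + (2·3 − 3²) = -5 + (-3) + (-3) = -11.
det M (expand along row 1) = 2·(-3) − 3·18 + (-3)·15 = -105.
Characteristic polynomial: λ³ − 7λ² − 11λ + 105 = 0.
Substitute λ = y + (tr M)/3 = y + 2.333333 to remove the quadratic term: y³ + p·y + q = 0 with p = s − (tr M)²/3 = -27.333333 and q = −2(tr M)³/27 + (tr M)·s/3 − det M = 53.925926.
Three real roots ⇒ use the trigonometric (Viète) form: r = 2√(−p/3) = 6.036923, φ = arccos(3q/(p·r)) = arccos(-0.980416) = 2.943362 rad.
y_k = r·cos(φ/3 − 2πk/3) for k = 0, 1, 2 gives y = 3.357082, 2.666667, -6.023749.
λ_k = y_k + 2.333333 gives λ = 5.6904, 5.0000, -3.6904 (check: the sum is 7.0000 = tr M).

Hence λ_max = 5.6904 and λ_min = -3.6904.


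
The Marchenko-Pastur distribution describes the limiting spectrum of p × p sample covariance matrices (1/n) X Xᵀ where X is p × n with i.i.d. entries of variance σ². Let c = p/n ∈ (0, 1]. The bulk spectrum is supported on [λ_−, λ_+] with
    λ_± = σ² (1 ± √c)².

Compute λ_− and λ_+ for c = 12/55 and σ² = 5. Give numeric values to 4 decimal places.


c = 12/55 = 0.218182; √c = 0.467099.
λ_− = σ² (1 − √c)² = 5 · (1 − 0.467099)² = 5 · (0.532901)² = 1.419915.
λ_+ = σ² (1 + √c)² = 5 · (1 + 0.467099)² = 5 · (1.467099)² = 10.761903.

Rounded to 4 decimal places: λ_− ≈ 1.4199, λ_+ ≈ 10.7619.


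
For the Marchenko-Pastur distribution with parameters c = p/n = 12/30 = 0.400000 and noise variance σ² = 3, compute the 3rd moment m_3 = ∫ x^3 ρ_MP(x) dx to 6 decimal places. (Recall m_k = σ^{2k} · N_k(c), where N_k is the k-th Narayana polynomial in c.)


E[X³] = σ⁶ (1 + 3c + c²) (third MP moment). With σ² = 3 (so σ⁶ = 27) and c = 12/30 = 0.400000: E[X³] = 27 · (1 + 3·0.400000 + (0.400000)²) = 27 · 2.360000.

So E[X^3] = 63.720000.


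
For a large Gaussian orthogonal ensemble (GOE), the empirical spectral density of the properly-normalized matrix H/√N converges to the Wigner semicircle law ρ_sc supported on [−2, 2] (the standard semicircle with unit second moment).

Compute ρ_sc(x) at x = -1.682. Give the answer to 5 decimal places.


ρ_sc(x) = (1/(2π)) √(4 − x²). With x = -1.682:
  4 − x² = 4 − (-1.682)² = 4 − 2.829124 = 1.170876.
  √(4 − x²) = 1.082070.
  1/(2π) = 0.159155.
  ρ_sc(-1.682) = 0.159155 · 1.082070 = 0.172217.

Rounded to 5 decimal places: ρ_sc(-1.682) ≈ 0.17222.


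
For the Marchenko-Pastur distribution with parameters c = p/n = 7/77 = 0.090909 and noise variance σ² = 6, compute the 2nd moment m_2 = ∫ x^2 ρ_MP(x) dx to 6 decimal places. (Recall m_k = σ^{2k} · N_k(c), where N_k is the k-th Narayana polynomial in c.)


E[X²] = σ⁴ (1 + c) (second MP moment). With σ² = 6 (so σ⁴ = 36) and c = 7/77 = 0.090909: E[X²] = 36 · (1 + 0.090909) = 36 · 1.090909.

So E[X^2] = 39.272727.


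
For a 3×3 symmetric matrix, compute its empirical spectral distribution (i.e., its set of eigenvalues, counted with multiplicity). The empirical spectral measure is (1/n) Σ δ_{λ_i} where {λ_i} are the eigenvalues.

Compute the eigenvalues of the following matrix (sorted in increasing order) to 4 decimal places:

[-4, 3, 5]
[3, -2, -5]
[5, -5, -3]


Since M is real symmetric, all three eigenvalues are real; they are the roots of det(λI − M) = λ³ − (tr M) λ² + s λ − det M, where s is the sum of the principal 2×2 minors.
tr M = -4 + (-2) + (-3) = -9.
s = ((-4)·(-2) − 3²) + ((-4)·(-3) − 5²) + ((-2)·(-3) − (-5)²) = -1 + (-13) + (-19) = -33.
det M (expand along row 1) = (-4)·(-19) − 3·16 + 5·(-5) = 3.
Characteristic polynomial: λ³ + 9λ² − 33λ − 3 = 0.
Substitute λ = y + (tr M)/3 = y − 3.000000 to remove the quadratic term: y³ + p·y + q = 0 with p = s − (tr M)²/3 = -60.000000 and q = −2(tr M)³/27 + (tr M)·s/3 − det M = 150.000000.
Three real roots ⇒ use the trigonometric (Viète) form: r = 2√(−p/3) = 8.944272, φ = arccos(3q/(p·r)) = arccos(-0.838525) = 2.565368 rad.
y_k = r·cos(φ/3 − 2πk/3) for k = 0, 1, 2 gives y = 5.868570, 2.911219, -8.779789.
λ_k = y_k − 3.000000 gives λ = 2.8686, -0.0888, -11.7798 (check: the sum is -9.0000 = tr M).

Eigenvalues sorted in increasing order: [-11.7798, -0.0888, 2.8686].


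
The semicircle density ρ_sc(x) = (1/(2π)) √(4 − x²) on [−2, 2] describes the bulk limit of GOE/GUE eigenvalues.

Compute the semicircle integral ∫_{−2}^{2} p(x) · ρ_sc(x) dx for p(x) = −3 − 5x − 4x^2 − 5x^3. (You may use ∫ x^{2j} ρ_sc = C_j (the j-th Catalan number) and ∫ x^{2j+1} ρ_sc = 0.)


Write p(x) = Σ a_i x^i, split into monomials and integrate each against ρ_sc separately.
Using ∫ x^{2j} ρ_sc = C_j = (1/(j+1)) C(2j, j) (Catalan numbers) and ∫ x^{2j+1} ρ_sc = 0 (odd monomials vanish by symmetry):
  i = 0 (even): a_0 · C_{0} = -3 · 1 = -3
  i = 1 (odd): ∫ x^1 ρ_sc = 0 (vanishes)
  i = 2 (even): a_2 · C_{1} = -4 · 1 = -4
  i = 3 (odd): ∫ x^3 ρ_sc = 0 (vanishes)

Summing the contributions: ∫_{−2}^{2} p(x) ρ_sc(x) dx = (-3) + (-4) = -7.


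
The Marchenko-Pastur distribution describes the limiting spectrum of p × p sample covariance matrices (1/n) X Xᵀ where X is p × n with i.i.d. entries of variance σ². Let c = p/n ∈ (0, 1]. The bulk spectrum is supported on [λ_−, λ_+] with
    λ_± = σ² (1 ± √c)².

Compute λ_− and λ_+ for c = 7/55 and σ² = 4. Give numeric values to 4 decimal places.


c = 7/55 = 0.127273; √c = 0.356753.
λ_− = σ² (1 − √c)² = 4 · (1 − 0.356753)² = 4 · (0.643247)² = 1.655067.
λ_+ = σ² (1 + √c)² = 4 · (1 + 0.356753)² = 4 · (1.356753)² = 7.363115.

Rounded to 4 decimal places: λ_− ≈ 1.6551, λ_+ ≈ 7.3631.


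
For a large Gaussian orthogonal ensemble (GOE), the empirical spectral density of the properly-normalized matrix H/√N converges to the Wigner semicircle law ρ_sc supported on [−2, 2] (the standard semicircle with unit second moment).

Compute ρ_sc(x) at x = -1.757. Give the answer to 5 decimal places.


ρ_sc(x) = (1/(2π)) √(4 − x²). With x = -1.757:
  4 − x² = 4 − (-1.757)² = 4 − 3.087049 = 0.912951.
  √(4 − x²) = 0.955485.
  1/(2π) = 0.159155.
  ρ_sc(-1.757) = 0.159155 · 0.955485 = 0.152070.

Rounded to 5 decimal places: ρ_sc(-1.757) ≈ 0.15207.


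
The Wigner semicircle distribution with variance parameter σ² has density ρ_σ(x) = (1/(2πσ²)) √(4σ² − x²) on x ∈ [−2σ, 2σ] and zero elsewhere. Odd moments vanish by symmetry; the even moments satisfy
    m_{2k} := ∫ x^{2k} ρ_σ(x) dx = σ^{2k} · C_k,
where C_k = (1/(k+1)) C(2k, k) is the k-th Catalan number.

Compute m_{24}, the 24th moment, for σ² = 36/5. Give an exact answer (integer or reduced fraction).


By the scaled semicircle moment identity, m_{2k} = σ^{2k} · C_k with k = 12.
C_12 = (1/(k+1)) · C(2k, k) = (1/13) · C(24, 12) = (1/13) · 2704156 = 208012.
σ^{2k} = (σ²)^k = (36/5)^12 = 4738381338321616896/244140625.

Therefore m_{24} = σ^{24} · C_12 = (4738381338321616896/244140625) · 208012 = 985640178946956173770752/244140625.


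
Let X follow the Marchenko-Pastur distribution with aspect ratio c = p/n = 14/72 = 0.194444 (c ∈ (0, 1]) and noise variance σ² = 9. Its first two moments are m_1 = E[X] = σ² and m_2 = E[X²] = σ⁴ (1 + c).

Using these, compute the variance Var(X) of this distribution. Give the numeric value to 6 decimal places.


m_1 = E[X] = σ² = 9, so m_1² = 81.
m_2 = E[X²] = σ⁴ (1 + c) = 81 · (1 + 0.194444) = 81 · 1.194444 = 96.750000.
(Note m_2 − m_1² simplifies to c · σ⁴ = 0.194444 · 81.)

Var(X) = m_2 − m_1² = 96.750000 − 81 = 15.750000.


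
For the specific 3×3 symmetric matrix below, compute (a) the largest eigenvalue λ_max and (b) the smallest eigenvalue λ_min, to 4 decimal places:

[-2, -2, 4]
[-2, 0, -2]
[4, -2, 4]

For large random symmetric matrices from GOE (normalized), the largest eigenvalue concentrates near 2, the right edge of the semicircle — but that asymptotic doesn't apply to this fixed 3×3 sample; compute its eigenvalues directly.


Since M is real symmetric, all three eigenvalues are real; they are the roots of det(λI − M) = λ³ − (tr M) λ² + s λ − det M, where s is the sum of the principal 2×2 minors.
tr M = -2 + 0 + 4 = 2.
s = ((-2)·0 − (-2)²) + ((-2)·4 − 4²) + (0·4 − (-2)²) = -4 + (-24) + (-4) = -32.
det M (expand along row 1) = (-2)·(-4) − (-2)·0 + 4·4 = 24.
Characteristic polynomial: λ³ − 2λ² − 32λ − 24 = 0.
Substitute λ = y + (tr M)/3 = y + 0.666667 to remove the quadratic term: y³ + p·y + q = 0 with p = s − (tr M)²/3 = -33.333333 and q = −2(tr M)³/27 + (tr M)·s/3 − det M = -45.925926.
Three real roots ⇒ use the trigonometric (Viète) form: r = 2√(−p/3) = 6.666667, φ = arccos(3q/(p·r)) = arccos(0.620000) = 0.902054 rad.
y_k = r·cos(φ/3 − 2πk/3) for k = 0, 1, 2 gives y = 6.367560, -1.473818, -4.893742.
λ_k = y_k + 0.666667 gives λ = 7.0342, -0.8072, -4.2271 (check: the sum is 2.0000 = tr M).

Hence λ_max = 7.0342 and λ_min = -4.2271.


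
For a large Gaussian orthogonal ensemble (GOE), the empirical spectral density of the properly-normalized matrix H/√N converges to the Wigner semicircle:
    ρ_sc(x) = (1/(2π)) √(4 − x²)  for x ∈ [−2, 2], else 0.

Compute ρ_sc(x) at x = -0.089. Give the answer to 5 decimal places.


ρ_sc(x) = (1/(2π)) √(4 − x²). With x = -0.089:
  4 − x² = 4 − (-0.089)² = 4 − 0.007921 = 3.992079.
  √(4 − x²) = 1.998019.
  1/(2π) = 0.159155.
  ρ_sc(-0.089) = 0.159155 · 1.998019 = 0.317995.

Rounded to 5 decimal places: ρ_sc(-0.089) ≈ 0.31799.


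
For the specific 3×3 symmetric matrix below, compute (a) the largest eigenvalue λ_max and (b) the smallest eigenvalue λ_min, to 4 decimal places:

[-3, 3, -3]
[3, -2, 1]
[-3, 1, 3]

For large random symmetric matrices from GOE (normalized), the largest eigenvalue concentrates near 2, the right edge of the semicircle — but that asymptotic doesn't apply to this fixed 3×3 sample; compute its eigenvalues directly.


Since M is real symmetric, all three eigenvalues are real; they are the roots of det(λI − M) = λ³ − (tr M) λ² + s λ − det M, where s is the sum of the principal 2×2 minors.
tr M = -3 + (-2) + 3 = -2.
s = ((-3)·(-2) − 3²) + ((-3)·3 − (-3)²) + ((-2)·3 − 1²) = -3 + (-18) + (-7) = -28.
det M (expand along row 1) = (-3)·(-7) − 3·12 + (-3)·(-3) = -6.
Characteristic polynomial: λ³ + 2λ² − 28λ + 6 = 0.
Substitute λ = y + (tr M)/3 = y − 0.666667 to remove the quadratic term: y³ + p·y + q = 0 with p = s − (tr M)²/3 = -29.333333 and q = −2(tr M)³/27 + (tr M)·s/3 − det M = 25.259259.
Three real roots ⇒ use the trigonometric (Viète) form: r = 2√(−p/3) = 6.253888, φ = arccos(3q/(p·r)) = arccos(-0.413076) = 1.996626 rad.
y_k = r·cos(φ/3 − 2πk/3) for k = 0, 1, 2 gives y = 4.919197, 0.884719, -5.803916.
λ_k = y_k − 0.666667 gives λ = 4.2525, 0.2181, -6.4706 (check: the sum is -2.0000 = tr M).

Hence λ_max = 4.2525 and λ_min = -6.4706.


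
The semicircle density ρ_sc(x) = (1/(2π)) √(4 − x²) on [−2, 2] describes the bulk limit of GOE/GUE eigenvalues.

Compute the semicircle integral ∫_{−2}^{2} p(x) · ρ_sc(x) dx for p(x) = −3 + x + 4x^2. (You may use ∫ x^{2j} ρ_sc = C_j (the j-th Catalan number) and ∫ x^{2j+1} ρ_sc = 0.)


Write p(x) = Σ a_i x^i, split into monomials and integrate each against ρ_sc separately.
Using ∫ x^{2j} ρ_sc = C_j = (1/(j+1)) C(2j, j) (Catalan numbers) and ∫ x^{2j+1} ρ_sc = 0 (odd monomials vanish by symmetry):
  i = 0 (even): a_0 · C_{0} = -3 · 1 = -3
  i = 1 (odd): ∫ x^1 ρ_sc = 0 (vanishes)
  i = 2 (even): a_2 · C_{1} = 4 · 1 = 4

Summing the contributions: ∫_{−2}^{2} p(x) ρ_sc(x) dx = (-3) + 4 = 1.


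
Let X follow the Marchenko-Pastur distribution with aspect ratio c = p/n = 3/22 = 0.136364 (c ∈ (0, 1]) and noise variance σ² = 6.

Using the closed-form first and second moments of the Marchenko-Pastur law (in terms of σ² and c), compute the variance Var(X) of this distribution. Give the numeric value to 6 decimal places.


Recall the MP moments m_1 = E[X] = σ² and m_2 = E[X²] = σ⁴ (1 + c).
m_1 = E[X] = σ² = 6, so m_1² = 36.
m_2 = E[X²] = σ⁴ (1 + c) = 36 · (1 + 0.136364) = 36 · 1.136364 = 40.909091.
(Note m_2 − m_1² simplifies to c · σ⁴ = 0.136364 · 36.)

Var(X) = m_2 − m_1² = 40.909091 − 36 = 4.909091.


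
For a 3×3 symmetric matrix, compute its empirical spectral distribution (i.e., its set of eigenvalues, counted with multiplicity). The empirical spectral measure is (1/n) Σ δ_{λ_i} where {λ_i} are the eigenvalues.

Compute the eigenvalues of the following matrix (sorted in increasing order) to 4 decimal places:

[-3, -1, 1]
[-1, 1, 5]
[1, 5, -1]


Since M is real symmetric, all three eigenvalues are real; they are the roots of det(λI − M) = λ³ − (tr M) λ² + s λ − det M, where s is the sum of the principal 2×2 minors.
tr M = -3 + 1 + (-1) = -3.
s = ((-3)·1 − (-1)²) + ((-3)·(-1) − 1²) + (1·(-1) − 5²) = -4 + 2 + (-26) = -28.
det M (expand along row 1) = (-3)·(-26) − (-1)·(-4) + 1·(-6) = 68.
Characteristic polynomial: λ³ + 3λ² − 28λ − 68 = 0.
Substitute λ = y + (tr M)/3 = y − 1.000000 to remove the quadratic term: y³ + p·y + q = 0 with p = s − (tr M)²/3 = -31.000000 and q = −2(tr M)³/27 + (tr M)·s/3 − det M = -38.000000.
Three real roots ⇒ use the trigonometric (Viète) form: r = 2√(−p/3) = 6.429101, φ = arccos(3q/(p·r)) = arccos(0.571996) = 0.961859 rad.
y_k = r·cos(φ/3 − 2πk/3) for k = 0, 1, 2 gives y = 6.101475, -1.296030, -4.805445.
λ_k = y_k − 1.000000 gives λ = 5.1015, -2.2960, -5.8054 (check: the sum is -3.0000 = tr M).

Eigenvalues sorted in increasing order: [-5.8054, -2.2960, 5.1015].


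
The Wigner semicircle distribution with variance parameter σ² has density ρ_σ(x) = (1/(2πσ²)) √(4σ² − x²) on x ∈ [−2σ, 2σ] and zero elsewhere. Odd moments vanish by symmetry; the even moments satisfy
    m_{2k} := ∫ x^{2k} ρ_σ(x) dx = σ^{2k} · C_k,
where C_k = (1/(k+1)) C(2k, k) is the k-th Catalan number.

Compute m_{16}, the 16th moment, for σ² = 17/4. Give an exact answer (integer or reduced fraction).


By the scaled semicircle moment identity, m_{2k} = σ^{2k} · C_k with k = 8.
C_8 = (1/(k+1)) · C(2k, k) = (1/9) · C(16, 8) = (1/9) · 12870 = 1430.
σ^{2k} = (σ²)^k = (17/4)^8 = 6975757441/65536.

Therefore m_{16} = σ^{16} · C_8 = (6975757441/65536) · 1430 = 4987666570315/32768.


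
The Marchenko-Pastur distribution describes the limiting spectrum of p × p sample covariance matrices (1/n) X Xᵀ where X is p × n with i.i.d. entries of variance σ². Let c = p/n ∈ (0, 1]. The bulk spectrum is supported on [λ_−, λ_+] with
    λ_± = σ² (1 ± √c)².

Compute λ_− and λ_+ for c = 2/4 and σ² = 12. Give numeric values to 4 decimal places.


c = 2/4 = 0.500000; √c = 0.707107.
λ_− = σ² (1 − √c)² = 12 · (1 − 0.707107)² = 12 · (0.292893)² = 1.029437.
λ_+ = σ² (1 + √c)² = 12 · (1 + 0.707107)² = 12 · (1.707107)² = 34.970563.

Rounded to 4 decimal places: λ_− ≈ 1.0294, λ_+ ≈ 34.9706.


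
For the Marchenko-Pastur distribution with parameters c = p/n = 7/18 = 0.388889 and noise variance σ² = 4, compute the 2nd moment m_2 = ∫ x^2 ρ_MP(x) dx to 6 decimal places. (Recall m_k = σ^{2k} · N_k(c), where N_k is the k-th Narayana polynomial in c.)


E[X²] = σ⁴ (1 + c) (second MP moment). With σ² = 4 (so σ⁴ = 16) and c = 7/18 = 0.388889: E[X²] = 16 · (1 + 0.388889) = 16 · 1.388889.

So E[X^2] = 22.222222.


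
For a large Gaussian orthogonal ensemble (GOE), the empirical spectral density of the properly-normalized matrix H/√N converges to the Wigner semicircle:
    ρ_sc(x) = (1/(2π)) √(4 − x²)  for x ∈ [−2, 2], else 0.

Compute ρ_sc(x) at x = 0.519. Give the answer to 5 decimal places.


ρ_sc(x) = (1/(2π)) √(4 − x²). With x = 0.519:
  4 − x² = 4 − (0.519)² = 4 − 0.269361 = 3.730639.
  √(4 − x²) = 1.931486.
  1/(2π) = 0.159155.
  ρ_sc(0.519) = 0.159155 · 1.931486 = 0.307406.

Rounded to 5 decimal places: ρ_sc(0.519) ≈ 0.30741.


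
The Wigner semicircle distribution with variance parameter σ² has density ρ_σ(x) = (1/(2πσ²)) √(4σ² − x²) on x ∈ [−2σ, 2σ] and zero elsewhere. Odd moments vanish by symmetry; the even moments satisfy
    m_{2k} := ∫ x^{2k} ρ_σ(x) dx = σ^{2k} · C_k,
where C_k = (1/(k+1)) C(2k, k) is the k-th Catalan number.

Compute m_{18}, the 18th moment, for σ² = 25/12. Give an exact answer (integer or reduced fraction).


By the scaled semicircle moment identity, m_{2k} = σ^{2k} · C_k with k = 9.
C_9 = (1/(k+1)) · C(2k, k) = (1/10) · C(18, 9) = (1/10) · 48620 = 4862.
σ^{2k} = (σ²)^k = (25/12)^9 = 3814697265625/5159780352.

Therefore m_{18} = σ^{18} · C_9 = (3814697265625/5159780352) · 4862 = 9273529052734375/2579890176.


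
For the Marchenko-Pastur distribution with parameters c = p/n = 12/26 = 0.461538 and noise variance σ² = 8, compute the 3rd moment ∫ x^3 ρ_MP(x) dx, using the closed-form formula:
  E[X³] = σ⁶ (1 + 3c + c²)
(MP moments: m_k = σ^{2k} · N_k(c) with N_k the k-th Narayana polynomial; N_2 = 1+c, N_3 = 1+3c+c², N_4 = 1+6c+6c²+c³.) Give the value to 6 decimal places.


E[X³] = σ⁶ (1 + 3c + c²) (third MP moment). With σ² = 8 (so σ⁶ = 512) and c = 12/26 = 0.461538: E[X³] = 512 · (1 + 3·0.461538 + (0.461538)²) = 512 · 2.597633.

So E[X^3] = 1329.988166.


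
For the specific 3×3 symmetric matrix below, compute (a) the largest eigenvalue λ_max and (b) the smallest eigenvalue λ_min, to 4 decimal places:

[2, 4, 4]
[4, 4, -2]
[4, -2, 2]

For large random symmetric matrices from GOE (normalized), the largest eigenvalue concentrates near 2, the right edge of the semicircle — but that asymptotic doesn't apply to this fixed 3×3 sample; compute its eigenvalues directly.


Since M is real symmetric, all three eigenvalues are real; they are the roots of det(λI − M) = λ³ − (tr M) λ² + s λ − det M, where s is the sum of the principal 2×2 minors.
tr M = 2 + 4 + 2 = 8.
s = (2·4 − 4²) + (2·2 − 4²) + (4·2 − (-2)²) = -8 + (-12) + 4 = -16.
det M (expand along row 1) = 2·4 − 4·16 + 4·(-24) = -152.
Characteristic polynomial: λ³ − 8λ² − 16λ + 152 = 0.
Substitute λ = y + (tr M)/3 = y + 2.666667 to remove the quadratic term: y³ + p·y + q = 0 with p = s − (tr M)²/3 = -37.333333 and q = −2(tr M)³/27 + (tr M)·s/3 − det M = 71.407407.
Three real roots ⇒ use the trigonometric (Viète) form: r = 2√(−p/3) = 7.055337, φ = arccos(3q/(p·r)) = arccos(-0.813299) = 2.520595 rad.
y_k = r·cos(φ/3 − 2πk/3) for k = 0, 1, 2 gives y = 4.708132, 2.196588, -6.904720.
λ_k = y_k + 2.666667 gives λ = 7.3748, 4.8633, -4.2381 (check: the sum is 8.0000 = tr M).

Hence λ_max = 7.3748 and λ_min = -4.2381.


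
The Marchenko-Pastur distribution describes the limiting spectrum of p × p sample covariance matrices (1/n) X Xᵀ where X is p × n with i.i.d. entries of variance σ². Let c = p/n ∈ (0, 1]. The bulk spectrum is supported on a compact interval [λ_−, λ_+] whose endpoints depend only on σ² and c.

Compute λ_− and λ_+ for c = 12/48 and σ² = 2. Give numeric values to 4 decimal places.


c = 12/48 = 0.250000; √c = 0.500000.
λ_− = σ² (1 − √c)² = 2 · (1 − 0.500000)² = 2 · (0.500000)² = 0.500000.
λ_+ = σ² (1 + √c)² = 2 · (1 + 0.500000)² = 2 · (1.500000)² = 4.500000.

Rounded to 4 decimal places: λ_− ≈ 0.5000, λ_+ ≈ 4.5000.


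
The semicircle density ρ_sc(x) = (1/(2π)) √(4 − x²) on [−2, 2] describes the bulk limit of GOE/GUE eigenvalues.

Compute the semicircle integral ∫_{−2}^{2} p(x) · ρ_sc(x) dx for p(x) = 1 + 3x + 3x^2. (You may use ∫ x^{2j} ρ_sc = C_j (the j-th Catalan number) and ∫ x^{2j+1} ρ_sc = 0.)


Write p(x) = Σ a_i x^i, split into monomials and integrate each against ρ_sc separately.
Using ∫ x^{2j} ρ_sc = C_j = (1/(j+1)) C(2j, j) (Catalan numbers) and ∫ x^{2j+1} ρ_sc = 0 (odd monomials vanish by symmetry):
  i = 0 (even): a_0 · C_{0} = 1 · 1 = 1
  i = 1 (odd): ∫ x^1 ρ_sc = 0 (vanishes)
  i = 2 (even): a_2 · C_{1} = 3 · 1 = 3

Summing the contributions: ∫_{−2}^{2} p(x) ρ_sc(x) dx = 1 + 3 = 4.


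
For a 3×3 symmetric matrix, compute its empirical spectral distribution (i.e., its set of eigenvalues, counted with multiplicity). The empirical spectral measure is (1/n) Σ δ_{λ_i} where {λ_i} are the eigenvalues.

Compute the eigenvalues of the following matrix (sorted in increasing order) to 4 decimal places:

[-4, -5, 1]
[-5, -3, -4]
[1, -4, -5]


Since M is real symmetric, all three eigenvalues are real; they are the roots of det(λI − M) = λ³ − (tr M) λ² + s λ − det M, where s is the sum of the principal 2×2 minors.
tr M = -4 + (-3) + (-5) = -12.
s = ((-4)·(-3) − (-5)²) + ((-4)·(-5) − 1²) + ((-3)·(-5) − (-4)²) = -13 + 19 + (-1) = 5.
det M (expand along row 1) = (-4)·(-1) − (-5)·29 + 1·23 = 172.
Characteristic polynomial: λ³ + 12λ² + 5λ − 172 = 0.
Substitute λ = y + (tr M)/3 = y − 4.000000 to remove the quadratic term: y³ + p·y + q = 0 with p = s − (tr M)²/3 = -43.000000 and q = −2(tr M)³/27 + (tr M)·s/3 − det M = -64.000000.
Three real roots ⇒ use the trigonometric (Viète) form: r = 2√(−p/3) = 7.571878, φ = arccos(3q/(p·r)) = arccos(0.589697) = 0.940112 rad.
y_k = r·cos(φ/3 − 2πk/3) for k = 0, 1, 2 gives y = 7.203126, -1.580121, -5.623005.
λ_k = y_k − 4.000000 gives λ = 3.2031, -5.5801, -9.6230 (check: the sum is -12.0000 = tr M).

Eigenvalues sorted in increasing order: [-9.6230, -5.5801, 3.2031].


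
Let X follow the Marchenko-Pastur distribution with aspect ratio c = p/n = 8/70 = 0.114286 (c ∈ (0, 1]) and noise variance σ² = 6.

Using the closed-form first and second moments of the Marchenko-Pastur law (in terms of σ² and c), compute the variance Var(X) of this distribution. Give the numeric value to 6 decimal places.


Recall the MP moments m_1 = E[X] = σ² and m_2 = E[X²] = σ⁴ (1 + c).
m_1 = E[X] = σ² = 6, so m_1² = 36.
m_2 = E[X²] = σ⁴ (1 + c) = 36 · (1 + 0.114286) = 36 · 1.114286 = 40.114286.
(Note m_2 − m_1² simplifies to c · σ⁴ = 0.114286 · 36.)

Var(X) = m_2 − m_1² = 40.114286 − 36 = 4.114286.


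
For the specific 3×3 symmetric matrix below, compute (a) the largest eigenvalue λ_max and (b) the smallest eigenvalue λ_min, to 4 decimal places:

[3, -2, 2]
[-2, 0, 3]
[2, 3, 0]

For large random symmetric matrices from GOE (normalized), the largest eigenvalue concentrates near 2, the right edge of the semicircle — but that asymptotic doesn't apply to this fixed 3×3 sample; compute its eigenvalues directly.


Since M is real symmetric, all three eigenvalues are real; they are the roots of det(λI − M) = λ³ − (tr M) λ² + s λ − det M, where s is the sum of the principal 2×2 minors.
tr M = 3 + 0 + 0 = 3.
s = (3·0 − (-2)²) + (3·0 − 2²) + (0·0 − 3²) = -4 + (-4) + (-9) = -17.
det M (expand along row 1) = 3·(-9) − (-2)·(-6) + 2·(-6) = -51.
Characteristic polynomial: λ³ − 3λ² − 17λ + 51 = 0.
Substitute λ = y + (tr M)/3 = y + 1.000000 to remove the quadratic term: y³ + p·y + q = 0 with p = s − (tr M)²/3 = -20.000000 and q = −2(tr M)³/27 + (tr M)·s/3 − det M = 32.000000.
Three real roots ⇒ use the trigonometric (Viète) form: r = 2√(−p/3) = 5.163978, φ = arccos(3q/(p·r)) = arccos(-0.929516) = 2.763895 rad.
y_k = r·cos(φ/3 − 2πk/3) for k = 0, 1, 2 gives y = 3.123106, 2.000000, -5.123106.
λ_k = y_k + 1.000000 gives λ = 4.1231, 3.0000, -4.1231 (check: the sum is 3.0000 = tr M).

Hence λ_max = 4.1231 and λ_min = -4.1231.


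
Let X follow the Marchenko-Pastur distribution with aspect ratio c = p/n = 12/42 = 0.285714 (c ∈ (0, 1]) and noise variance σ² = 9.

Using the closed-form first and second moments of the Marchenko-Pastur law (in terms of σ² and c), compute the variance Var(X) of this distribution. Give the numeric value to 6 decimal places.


Recall the MP moments m_1 = E[X] = σ² and m_2 = E[X²] = σ⁴ (1 + c).
m_1 = E[X] = σ² = 9, so m_1² = 81.
m_2 = E[X²] = σ⁴ (1 + c) = 81 · (1 + 0.285714) = 81 · 1.285714 = 104.142857.
(Note m_2 − m_1² simplifies to c · σ⁴ = 0.285714 · 81.)

Var(X) = m_2 − m_1² = 104.142857 − 81 = 23.142857.


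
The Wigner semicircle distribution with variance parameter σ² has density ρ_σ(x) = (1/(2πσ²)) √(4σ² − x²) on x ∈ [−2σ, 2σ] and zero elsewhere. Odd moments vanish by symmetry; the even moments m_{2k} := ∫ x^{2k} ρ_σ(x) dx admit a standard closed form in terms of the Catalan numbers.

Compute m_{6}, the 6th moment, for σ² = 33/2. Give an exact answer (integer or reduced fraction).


By the scaled semicircle moment identity, m_{2k} = σ^{2k} · C_k with k = 3.
C_3 = (1/(k+1)) · C(2k, k) = (1/4) · C(6, 3) = (1/4) · 20 = 5.
σ^{2k} = (σ²)^k = (33/2)^3 = 35937/8.

Therefore m_{6} = σ^{6} · C_3 = (35937/8) · 5 = 179685/8.


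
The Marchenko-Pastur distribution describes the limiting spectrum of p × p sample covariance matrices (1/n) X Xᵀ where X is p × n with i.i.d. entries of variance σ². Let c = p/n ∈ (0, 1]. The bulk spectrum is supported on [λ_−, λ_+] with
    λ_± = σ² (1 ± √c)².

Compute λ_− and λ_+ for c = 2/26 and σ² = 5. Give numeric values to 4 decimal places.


c = 2/26 = 0.076923; √c = 0.277350.
λ_− = σ² (1 − √c)² = 5 · (1 − 0.277350)² = 5 · (0.722650)² = 2.611114.
λ_+ = σ² (1 + √c)² = 5 · (1 + 0.277350)² = 5 · (1.277350)² = 8.158116.

Rounded to 4 decimal places: λ_− ≈ 2.6111, λ_+ ≈ 8.1581.


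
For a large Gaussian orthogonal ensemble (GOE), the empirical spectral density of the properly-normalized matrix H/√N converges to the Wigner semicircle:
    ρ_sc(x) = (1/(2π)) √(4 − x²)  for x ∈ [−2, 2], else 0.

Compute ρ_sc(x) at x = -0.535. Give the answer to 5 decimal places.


ρ_sc(x) = (1/(2π)) √(4 − x²). With x = -0.535:
  4 − x² = 4 − (-0.535)² = 4 − 0.286225 = 3.713775.
  √(4 − x²) = 1.927116.
  1/(2π) = 0.159155.
  ρ_sc(-0.535) = 0.159155 · 1.927116 = 0.306710.

Rounded to 5 decimal places: ρ_sc(-0.535) ≈ 0.30671.
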